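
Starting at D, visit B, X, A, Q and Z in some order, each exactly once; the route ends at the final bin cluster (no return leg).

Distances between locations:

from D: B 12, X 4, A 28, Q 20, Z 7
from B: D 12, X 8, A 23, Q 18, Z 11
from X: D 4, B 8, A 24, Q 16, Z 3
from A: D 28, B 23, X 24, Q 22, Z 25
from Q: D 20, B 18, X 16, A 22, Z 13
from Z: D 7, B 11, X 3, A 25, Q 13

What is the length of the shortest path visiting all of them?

There are 5! = 120 possible orderings.
D→B→X→A→Q→Z: 12+8+24+22+13 = 79
D→B→X→A→Z→Q: 12+8+24+25+13 = 82
D→B→X→Q→A→Z: 12+8+16+22+25 = 83
D→B→X→Q→Z→A: 12+8+16+13+25 = 74
D→B→X→Z→A→Q: 12+8+3+25+22 = 70
D→B→X→Z→Q→A: 12+8+3+13+22 = 58
D→B→A→X→Q→Z: 12+23+24+16+13 = 88
D→B→A→X→Z→Q: 12+23+24+3+13 = 75
D→B→A→Q→X→Z: 12+23+22+16+3 = 76
D→B→A→Q→Z→X: 12+23+22+13+3 = 73
D→B→A→Z→X→Q: 12+23+25+3+16 = 79
D→B→A→Z→Q→X: 12+23+25+13+16 = 89
D→B→Q→X→A→Z: 12+18+16+24+25 = 95
D→B→Q→X→Z→A: 12+18+16+3+25 = 74
… (106 more)
The minimum is 58.
One shortest path: D → B → X → Z → Q → A.

Minimum one-way distance = 58.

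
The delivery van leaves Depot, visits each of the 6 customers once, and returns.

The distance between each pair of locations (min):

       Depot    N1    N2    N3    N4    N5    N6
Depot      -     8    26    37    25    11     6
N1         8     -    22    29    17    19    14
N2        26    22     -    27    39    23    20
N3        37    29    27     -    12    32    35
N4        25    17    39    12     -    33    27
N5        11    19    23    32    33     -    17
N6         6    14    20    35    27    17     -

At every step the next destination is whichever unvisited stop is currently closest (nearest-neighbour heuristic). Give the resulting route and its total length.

From Depot: distances to unvisited — N6=6, N1=8, N5=11, N4=25, N2=26, N3=37. Nearest is N6 (6).
From N6: distances to unvisited — N1=14, N5=17, N2=20, N4=27, N3=35. Nearest is N1 (14).
From N1: distances to unvisited — N4=17, N5=19, N2=22, N3=29. Nearest is N4 (17).
From N4: distances to unvisited — N3=12, N5=33, N2=39. Nearest is N3 (12).
From N3: distances to unvisited — N2=27, N5=32. Nearest is N2 (27).
From N2: distances to unvisited — N5=23. Nearest is N5 (23).
Return N5→Depot: 11.
Total = 6 + 14 + 17 + 12 + 27 + 23 + 11 = 110.

Nearest-neighbour total = 110 min; route Depot → N6 → N1 → N4 → N3 → N2 → N5 → Depot.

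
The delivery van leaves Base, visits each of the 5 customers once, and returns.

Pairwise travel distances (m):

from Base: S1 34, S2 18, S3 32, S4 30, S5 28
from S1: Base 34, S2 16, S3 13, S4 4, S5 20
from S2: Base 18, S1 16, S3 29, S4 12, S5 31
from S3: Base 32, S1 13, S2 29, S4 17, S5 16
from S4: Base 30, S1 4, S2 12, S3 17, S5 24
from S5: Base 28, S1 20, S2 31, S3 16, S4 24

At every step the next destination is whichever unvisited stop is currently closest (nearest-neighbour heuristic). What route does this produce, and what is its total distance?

91 m along Base → S2 → S4 → S1 → S3 → S5 → Base.

At Base the remaining stops are S2 18, S5 28, S4 30, S3 32, S1 34; go to S2.
At S2 the remaining stops are S4 12, S1 16, S3 29, S5 31; go to S4.
At S4 the remaining stops are S1 4, S3 17, S5 24; go to S1.
At S1 the remaining stops are S3 13, S5 20; go to S3.
At S3 the remaining stops are S5 16; go to S5.
Return S5→Base: 28.
Total = 18 + 12 + 4 + 13 + 16 + 28 = 91.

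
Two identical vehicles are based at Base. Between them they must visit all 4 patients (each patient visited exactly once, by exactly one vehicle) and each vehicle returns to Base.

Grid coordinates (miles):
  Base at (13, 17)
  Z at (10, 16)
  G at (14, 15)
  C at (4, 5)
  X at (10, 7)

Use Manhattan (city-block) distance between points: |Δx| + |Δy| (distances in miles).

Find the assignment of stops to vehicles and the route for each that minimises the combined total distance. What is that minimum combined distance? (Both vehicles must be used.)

Check every non-empty split of the stops between the two vehicles; for each half take its own optimal tour:
  {Z} + {G, C, X}: 8 + 44 = 52
  {G} + {Z, C, X}: 6 + 42 = 48
  {Z, G} + {C, X}: 12 + 42 = 54
  {C} + {Z, G, X}: 42 + 28 = 70
  {Z, C} + {G, X}: 42 + 28 = 70
  {G, C} + {Z, X}: 44 + 26 = 70
  … (7 splits in total)
Best: vehicle 1 Base → G → Base = 6; vehicle 2 Base → Z → C → X → Base = 42; combined 48.

48 miles — the smallest possible combined total.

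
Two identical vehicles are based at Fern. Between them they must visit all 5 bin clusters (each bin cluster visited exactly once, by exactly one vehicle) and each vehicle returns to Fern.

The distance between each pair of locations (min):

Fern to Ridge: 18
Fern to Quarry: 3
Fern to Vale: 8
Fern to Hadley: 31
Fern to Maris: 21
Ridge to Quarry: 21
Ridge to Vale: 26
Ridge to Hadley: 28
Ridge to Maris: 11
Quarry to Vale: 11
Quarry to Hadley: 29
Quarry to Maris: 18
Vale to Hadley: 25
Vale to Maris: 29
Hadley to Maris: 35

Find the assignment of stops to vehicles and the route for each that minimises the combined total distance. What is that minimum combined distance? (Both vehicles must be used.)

Minimum combined distance: 99 min.

Check every non-empty split of the stops between the two vehicles; for each half take its own optimal tour:
  {Ridge} + {Quarry, Vale, Hadley, Maris}: 36 + 89 = 125
  {Quarry} + {Ridge, Vale, Hadley, Maris}: 6 + 93 = 99
  {Ridge, Quarry} + {Vale, Hadley, Maris}: 42 + 89 = 131
  {Vale} + {Ridge, Quarry, Hadley, Maris}: 16 + 91 = 107
  {Ridge, Vale} + {Quarry, Hadley, Maris}: 52 + 87 = 139
  {Quarry, Vale} + {Ridge, Hadley, Maris}: 22 + 91 = 113
  … (15 splits in total)
Best: vehicle 1 Fern → Quarry → Fern = 6; vehicle 2 Fern → Vale → Hadley → Ridge → Maris → Fern = 93; combined 99.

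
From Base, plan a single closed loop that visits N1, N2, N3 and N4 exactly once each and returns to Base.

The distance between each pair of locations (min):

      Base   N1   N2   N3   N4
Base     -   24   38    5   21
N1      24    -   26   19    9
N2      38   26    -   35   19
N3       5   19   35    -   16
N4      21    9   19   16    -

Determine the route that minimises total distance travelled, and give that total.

There are 12 distinct closed tours to check (reversals are equivalent).
Base → N1 → N2 → N3 → N4 → Base: 24+26+35+16+21 = 122
Base → N1 → N2 → N4 → N3 → Base: 24+26+19+16+5 = 90
Base → N1 → N3 → N2 → N4 → Base: 24+19+35+19+21 = 118
Base → N1 → N3 → N4 → N2 → Base: 24+19+16+19+38 = 116
Base → N1 → N4 → N2 → N3 → Base: 24+9+19+35+5 = 92
Base → N1 → N4 → N3 → N2 → Base: 24+9+16+35+38 = 122
Base → N2 → N1 → N3 → N4 → Base: 38+26+19+16+21 = 120
Base → N2 → N1 → N4 → N3 → Base: 38+26+9+16+5 = 94
Base → N2 → N3 → N1 → N4 → Base: 38+35+19+9+21 = 122
Base → N2 → N4 → N1 → N3 → Base: 38+19+9+19+5 = 90
Base → N3 → N1 → N2 → N4 → Base: 5+19+26+19+21 = 90
Base → N3 → N2 → N1 → N4 → Base: 5+35+26+9+21 = 96
The minimum is 90.
One optimal route: Base → N1 → N2 → N4 → N3 → Base (or its reverse).

Shortest round trip = 90 min.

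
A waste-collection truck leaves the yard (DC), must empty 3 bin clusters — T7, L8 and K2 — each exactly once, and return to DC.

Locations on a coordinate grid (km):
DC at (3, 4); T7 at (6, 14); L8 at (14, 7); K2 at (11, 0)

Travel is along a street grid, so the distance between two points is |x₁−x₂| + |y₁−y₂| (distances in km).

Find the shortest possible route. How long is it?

With 3 stops there are 3!/2 = 3 distinct round trips (a route and its reverse cost the same).
DC - T7 - L8 - K2 - DC: 13+15+10+12 = 50
DC - T7 - K2 - L8 - DC: 13+19+10+14 = 56
DC - L8 - T7 - K2 - DC: 14+15+19+12 = 60
The minimum is 50.
One optimal route: DC → T7 → L8 → K2 → DC (or its reverse).

50 km — the shortest possible round trip.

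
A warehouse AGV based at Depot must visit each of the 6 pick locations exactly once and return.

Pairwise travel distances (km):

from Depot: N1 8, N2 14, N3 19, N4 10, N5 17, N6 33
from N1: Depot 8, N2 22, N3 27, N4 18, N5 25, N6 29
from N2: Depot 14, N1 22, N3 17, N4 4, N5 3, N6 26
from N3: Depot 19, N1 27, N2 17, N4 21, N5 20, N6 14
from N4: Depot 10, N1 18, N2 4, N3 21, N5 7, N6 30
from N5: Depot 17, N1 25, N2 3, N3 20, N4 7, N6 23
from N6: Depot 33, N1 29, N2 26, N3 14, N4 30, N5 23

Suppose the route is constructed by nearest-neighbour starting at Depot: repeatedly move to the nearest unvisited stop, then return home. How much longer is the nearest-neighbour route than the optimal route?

12 km longer than the optimal tour.

From Depot: N1=8, N4=10, N2=14, N5=17, N3=19, N6=33 → choose N1 (8).
From N1: N4=18, N2=22, N5=25, N3=27, N6=29 → choose N4 (18).
From N4: N2=4, N5=7, N3=21, N6=30 → choose N2 (4).
From N2: N5=3, N3=17, N6=26 → choose N5 (3).
From N5: N3=20, N6=23 → choose N3 (20).
From N3: N6=14 → choose N6 (14).
NN route Depot → N1 → N4 → N2 → N5 → N3 → N6 → Depot costs 100.
Optimal: Depot → N1 → N6 → N3 → N2 → N5 → N4 → Depot costs 88 (by enumerating all 360 distinct tours).
Excess = 100 − 88 = 12.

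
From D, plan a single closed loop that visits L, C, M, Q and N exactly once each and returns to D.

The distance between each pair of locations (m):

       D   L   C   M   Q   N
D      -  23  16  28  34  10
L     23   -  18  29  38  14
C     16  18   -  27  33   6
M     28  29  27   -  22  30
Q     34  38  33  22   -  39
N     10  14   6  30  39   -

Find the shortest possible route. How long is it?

Minimum total distance: 119 m.

With 5 stops there are 5!/2 = 60 distinct round trips (a route and its reverse cost the same).
D → L → C → M → Q → N → D: 23+18+27+22+39+10 = 139
D → L → C → M → N → Q → D: 23+18+27+30+39+34 = 171
D → L → C → Q → M → N → D: 23+18+33+22+30+10 = 136
D → L → C → Q → N → M → D: 23+18+33+39+30+28 = 171
D → L → C → N → M → Q → D: 23+18+6+30+22+34 = 133
D → L → C → N → Q → M → D: 23+18+6+39+22+28 = 136
D → L → M → C → Q → N → D: 23+29+27+33+39+10 = 161
D → L → M → C → N → Q → D: 23+29+27+6+39+34 = 158
D → L → M → Q → C → N → D: 23+29+22+33+6+10 = 123
D → L → M → Q → N → C → D: 23+29+22+39+6+16 = 135
D → L → M → N → C → Q → D: 23+29+30+6+33+34 = 155
D → L → M → N → Q → C → D: 23+29+30+39+33+16 = 170
D → L → Q → C → M → N → D: 23+38+33+27+30+10 = 161
D → L → Q → C → N → M → D: 23+38+33+6+30+28 = 158
… (46 more)
D → Q → M → L → C → N → D: 34+22+29+18+6+10 = 119  ← best
The minimum is 119.
One optimal route: D → Q → M → L → C → N → D (or its reverse).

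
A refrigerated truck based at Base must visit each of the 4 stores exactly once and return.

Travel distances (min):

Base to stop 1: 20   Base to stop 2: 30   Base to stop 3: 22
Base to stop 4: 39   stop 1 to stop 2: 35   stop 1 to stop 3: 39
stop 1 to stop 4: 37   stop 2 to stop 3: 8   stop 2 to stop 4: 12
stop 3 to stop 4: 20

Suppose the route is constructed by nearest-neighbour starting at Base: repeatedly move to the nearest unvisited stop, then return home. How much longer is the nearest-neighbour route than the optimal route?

Excess over optimum: 23 min.

From Base: stop 1=20, stop 3=22, stop 2=30, stop 4=39 → choose stop 1 (20).
From stop 1: stop 2=35, stop 4=37, stop 3=39 → choose stop 2 (35).
From stop 2: stop 3=8, stop 4=12 → choose stop 3 (8).
From stop 3: stop 4=20 → choose stop 4 (20).
NN route Base → stop 1 → stop 2 → stop 3 → stop 4 → Base costs 122.
Optimal: Base → stop 1 → stop 4 → stop 2 → stop 3 → Base costs 99 (by enumerating all 12 distinct tours).
Excess = 122 − 99 = 23.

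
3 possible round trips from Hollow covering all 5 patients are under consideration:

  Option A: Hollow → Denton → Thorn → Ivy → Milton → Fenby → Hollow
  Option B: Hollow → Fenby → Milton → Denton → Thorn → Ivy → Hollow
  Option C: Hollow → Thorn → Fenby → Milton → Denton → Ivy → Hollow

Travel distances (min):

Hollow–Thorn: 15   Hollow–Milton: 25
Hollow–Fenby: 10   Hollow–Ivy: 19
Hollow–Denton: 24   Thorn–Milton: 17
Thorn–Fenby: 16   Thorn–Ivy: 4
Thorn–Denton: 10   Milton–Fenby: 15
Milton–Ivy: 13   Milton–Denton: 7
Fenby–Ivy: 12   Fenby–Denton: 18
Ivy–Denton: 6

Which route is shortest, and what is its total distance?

Option A: 24 + 10 + 4 + 13 + 15 + 10 = 76
Option B: 10 + 15 + 7 + 10 + 4 + 19 = 65
Option C: 15 + 16 + 15 + 7 + 6 + 19 = 78

Shortest is Option B, total 65 min.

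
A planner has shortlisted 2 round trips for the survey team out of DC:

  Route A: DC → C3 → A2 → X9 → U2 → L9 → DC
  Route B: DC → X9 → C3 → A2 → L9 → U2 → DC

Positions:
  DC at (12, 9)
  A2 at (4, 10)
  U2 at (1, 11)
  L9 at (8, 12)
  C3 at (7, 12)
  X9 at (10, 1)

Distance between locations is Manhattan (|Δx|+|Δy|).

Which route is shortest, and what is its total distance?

Route A: 8 + 5 + 15 + 19 + 8 + 7 = 62
Route B: 10 + 14 + 5 + 6 + 8 + 13 = 56

56 — Route B is the shortest.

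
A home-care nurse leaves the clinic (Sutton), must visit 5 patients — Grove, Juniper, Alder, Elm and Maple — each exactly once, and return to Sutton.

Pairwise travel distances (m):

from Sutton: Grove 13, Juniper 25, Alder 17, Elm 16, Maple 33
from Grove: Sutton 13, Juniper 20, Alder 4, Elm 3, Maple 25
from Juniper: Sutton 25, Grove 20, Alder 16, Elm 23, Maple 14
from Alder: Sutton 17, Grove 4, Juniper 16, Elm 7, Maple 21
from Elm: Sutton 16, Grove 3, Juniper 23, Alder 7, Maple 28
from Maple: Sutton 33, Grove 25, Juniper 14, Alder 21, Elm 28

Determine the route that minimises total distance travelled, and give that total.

83 m — the shortest possible round trip.

Sutton-Grove-Juniper-Alder-Elm-Maple-Sutton: 13+20+16+7+28+33 = 117
Sutton-Grove-Juniper-Alder-Maple-Elm-Sutton: 13+20+16+21+28+16 = 114
Sutton-Grove-Juniper-Elm-Alder-Maple-Sutton: 13+20+23+7+21+33 = 117
Sutton-Grove-Juniper-Elm-Maple-Alder-Sutton: 13+20+23+28+21+17 = 122
Sutton-Grove-Juniper-Maple-Alder-Elm-Sutton: 13+20+14+21+7+16 = 91
Sutton-Grove-Juniper-Maple-Elm-Alder-Sutton: 13+20+14+28+7+17 = 99
Sutton-Grove-Alder-Juniper-Elm-Maple-Sutton: 13+4+16+23+28+33 = 117
Sutton-Grove-Alder-Juniper-Maple-Elm-Sutton: 13+4+16+14+28+16 = 91
Sutton-Grove-Alder-Elm-Juniper-Maple-Sutton: 13+4+7+23+14+33 = 94
Sutton-Grove-Alder-Elm-Maple-Juniper-Sutton: 13+4+7+28+14+25 = 91
Sutton-Grove-Alder-Maple-Juniper-Elm-Sutton: 13+4+21+14+23+16 = 91
Sutton-Grove-Alder-Maple-Elm-Juniper-Sutton: 13+4+21+28+23+25 = 114
Sutton-Grove-Elm-Juniper-Alder-Maple-Sutton: 13+3+23+16+21+33 = 109
Sutton-Grove-Elm-Juniper-Maple-Alder-Sutton: 13+3+23+14+21+17 = 91
… (46 more)
Sutton-Grove-Elm-Alder-Maple-Juniper-Sutton: 13+3+7+21+14+25 = 83  ← best
The minimum is 83.
One optimal route: Sutton → Grove → Elm → Alder → Maple → Juniper → Sutton (or its reverse).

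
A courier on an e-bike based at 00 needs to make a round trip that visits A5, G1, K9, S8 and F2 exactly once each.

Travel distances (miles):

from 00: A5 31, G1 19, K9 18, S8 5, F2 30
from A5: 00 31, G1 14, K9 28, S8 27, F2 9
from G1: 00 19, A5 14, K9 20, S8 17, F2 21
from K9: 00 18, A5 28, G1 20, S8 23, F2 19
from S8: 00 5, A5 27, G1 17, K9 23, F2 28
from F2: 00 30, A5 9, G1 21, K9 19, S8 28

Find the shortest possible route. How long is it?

With 5 stops there are 5!/2 = 60 distinct round trips (a route and its reverse cost the same).
00 → A5 → G1 → K9 → S8 → F2 → 00: 31+14+20+23+28+30 = 146
00 → A5 → G1 → K9 → F2 → S8 → 00: 31+14+20+19+28+5 = 117
00 → A5 → G1 → S8 → K9 → F2 → 00: 31+14+17+23+19+30 = 134
00 → A5 → G1 → S8 → F2 → K9 → 00: 31+14+17+28+19+18 = 127
00 → A5 → G1 → F2 → K9 → S8 → 00: 31+14+21+19+23+5 = 113
00 → A5 → G1 → F2 → S8 → K9 → 00: 31+14+21+28+23+18 = 135
00 → A5 → K9 → G1 → S8 → F2 → 00: 31+28+20+17+28+30 = 154
00 → A5 → K9 → G1 → F2 → S8 → 00: 31+28+20+21+28+5 = 133
00 → A5 → K9 → S8 → G1 → F2 → 00: 31+28+23+17+21+30 = 150
00 → A5 → K9 → S8 → F2 → G1 → 00: 31+28+23+28+21+19 = 150
00 → A5 → K9 → F2 → G1 → S8 → 00: 31+28+19+21+17+5 = 121
00 → A5 → K9 → F2 → S8 → G1 → 00: 31+28+19+28+17+19 = 142
00 → A5 → S8 → G1 → K9 → F2 → 00: 31+27+17+20+19+30 = 144
00 → A5 → S8 → G1 → F2 → K9 → 00: 31+27+17+21+19+18 = 133
… (46 more)
00 → K9 → F2 → A5 → G1 → S8 → 00: 18+19+9+14+17+5 = 82  ← best
The minimum is 82.
One optimal route: 00 → K9 → F2 → A5 → G1 → S8 → 00 (or its reverse).

Minimum total distance: 82 miles.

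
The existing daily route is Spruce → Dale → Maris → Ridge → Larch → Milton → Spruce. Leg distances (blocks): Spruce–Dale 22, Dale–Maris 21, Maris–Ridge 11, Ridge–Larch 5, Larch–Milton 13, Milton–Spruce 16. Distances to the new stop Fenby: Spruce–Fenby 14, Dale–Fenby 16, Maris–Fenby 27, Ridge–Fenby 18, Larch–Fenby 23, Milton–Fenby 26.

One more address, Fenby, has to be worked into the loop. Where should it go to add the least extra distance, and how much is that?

Insertion cost between consecutive stops i–j is d(i,Fenby) + d(Fenby,j) − d(i,j):
  between Spruce and Dale: 14 + 16 − 22 = 8
  between Dale and Maris: 16 + 27 − 21 = 22
  between Maris and Ridge: 27 + 18 − 11 = 34
  between Ridge and Larch: 18 + 23 − 5 = 36
  between Larch and Milton: 23 + 26 − 13 = 36
  between Milton and Spruce: 26 + 14 − 16 = 24
Cheapest insertion is between Spruce and Dale, adding 8.
New total = 88 + 8 = 96.

+8 blocks — insert Fenby between Spruce and Dale.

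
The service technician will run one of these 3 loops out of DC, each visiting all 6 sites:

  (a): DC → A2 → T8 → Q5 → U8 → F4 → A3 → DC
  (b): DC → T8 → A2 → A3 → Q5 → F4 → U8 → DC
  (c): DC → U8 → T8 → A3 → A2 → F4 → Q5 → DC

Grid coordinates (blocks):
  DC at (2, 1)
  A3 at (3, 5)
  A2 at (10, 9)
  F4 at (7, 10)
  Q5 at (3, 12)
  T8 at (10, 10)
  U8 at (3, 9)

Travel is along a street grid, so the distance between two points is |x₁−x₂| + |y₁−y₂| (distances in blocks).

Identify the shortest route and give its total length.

(a): 16 + 1 + 9 + 3 + 5 + 9 + 5 = 48
(b): 17 + 1 + 11 + 7 + 6 + 5 + 9 = 56
(c): 9 + 8 + 12 + 11 + 4 + 6 + 12 = 62

48 blocks — (a) is the shortest.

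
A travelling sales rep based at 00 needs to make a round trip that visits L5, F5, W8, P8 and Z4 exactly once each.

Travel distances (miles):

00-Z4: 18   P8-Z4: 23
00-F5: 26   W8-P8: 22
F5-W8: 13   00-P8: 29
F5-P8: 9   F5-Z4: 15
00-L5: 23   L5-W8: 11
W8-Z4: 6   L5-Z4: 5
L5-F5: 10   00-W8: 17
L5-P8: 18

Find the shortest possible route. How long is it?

Shortest round trip = 76 miles.

There are 60 distinct closed tours to check (reversals are equivalent).
00 → L5 → F5 → W8 → P8 → Z4 → 00: 23+10+13+22+23+18 = 109
00 → L5 → F5 → W8 → Z4 → P8 → 00: 23+10+13+6+23+29 = 104
00 → L5 → F5 → P8 → W8 → Z4 → 00: 23+10+9+22+6+18 = 88
00 → L5 → F5 → P8 → Z4 → W8 → 00: 23+10+9+23+6+17 = 88
00 → L5 → F5 → Z4 → W8 → P8 → 00: 23+10+15+6+22+29 = 105
00 → L5 → F5 → Z4 → P8 → W8 → 00: 23+10+15+23+22+17 = 110
00 → L5 → W8 → F5 → P8 → Z4 → 00: 23+11+13+9+23+18 = 97
00 → L5 → W8 → F5 → Z4 → P8 → 00: 23+11+13+15+23+29 = 114
00 → L5 → W8 → P8 → F5 → Z4 → 00: 23+11+22+9+15+18 = 98
00 → L5 → W8 → P8 → Z4 → F5 → 00: 23+11+22+23+15+26 = 120
00 → L5 → W8 → Z4 → F5 → P8 → 00: 23+11+6+15+9+29 = 93
00 → L5 → W8 → Z4 → P8 → F5 → 00: 23+11+6+23+9+26 = 98
00 → L5 → P8 → F5 → W8 → Z4 → 00: 23+18+9+13+6+18 = 87
00 → L5 → P8 → F5 → Z4 → W8 → 00: 23+18+9+15+6+17 = 88
… (46 more)
00 → W8 → Z4 → L5 → F5 → P8 → 00: 17+6+5+10+9+29 = 76  ← best
The minimum is 76.
One optimal route: 00 → W8 → Z4 → L5 → F5 → P8 → 00 (or its reverse).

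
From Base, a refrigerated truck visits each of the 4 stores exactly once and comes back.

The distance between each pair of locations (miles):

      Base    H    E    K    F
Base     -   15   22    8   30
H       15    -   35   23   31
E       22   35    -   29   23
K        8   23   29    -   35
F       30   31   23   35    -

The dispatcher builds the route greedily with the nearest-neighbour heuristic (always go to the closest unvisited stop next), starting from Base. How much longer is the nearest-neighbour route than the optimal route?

Base: K=8, H=15, E=22, F=30 ⇒ K
K: H=23, E=29, F=35 ⇒ H
H: F=31, E=35 ⇒ F
F: E=23 ⇒ E
NN route Base → K → H → F → E → Base costs 107.
Optimal: Base → H → F → E → K → Base costs 106 (by enumerating all 12 distinct tours).
Excess = 107 − 106 = 1.

The nearest-neighbour route is 1 miles longer than optimal.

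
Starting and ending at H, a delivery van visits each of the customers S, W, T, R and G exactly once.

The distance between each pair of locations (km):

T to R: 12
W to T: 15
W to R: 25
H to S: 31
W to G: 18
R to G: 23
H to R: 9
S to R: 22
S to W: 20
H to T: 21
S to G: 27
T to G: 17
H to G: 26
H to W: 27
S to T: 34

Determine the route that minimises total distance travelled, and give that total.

H-S-W-T-R-G-H: 31+20+15+12+23+26 = 127
H-S-W-T-G-R-H: 31+20+15+17+23+9 = 115
H-S-W-R-T-G-H: 31+20+25+12+17+26 = 131
H-S-W-R-G-T-H: 31+20+25+23+17+21 = 137
H-S-W-G-T-R-H: 31+20+18+17+12+9 = 107
H-S-W-G-R-T-H: 31+20+18+23+12+21 = 125
H-S-T-W-R-G-H: 31+34+15+25+23+26 = 154
H-S-T-W-G-R-H: 31+34+15+18+23+9 = 130
H-S-T-R-W-G-H: 31+34+12+25+18+26 = 146
H-S-T-R-G-W-H: 31+34+12+23+18+27 = 145
H-S-T-G-W-R-H: 31+34+17+18+25+9 = 134
H-S-T-G-R-W-H: 31+34+17+23+25+27 = 157
H-S-R-W-T-G-H: 31+22+25+15+17+26 = 136
H-S-R-W-G-T-H: 31+22+25+18+17+21 = 134
… (46 more)
The minimum is 107.
One optimal route: H → S → W → G → T → R → H (or its reverse).

Shortest round trip = 107 km.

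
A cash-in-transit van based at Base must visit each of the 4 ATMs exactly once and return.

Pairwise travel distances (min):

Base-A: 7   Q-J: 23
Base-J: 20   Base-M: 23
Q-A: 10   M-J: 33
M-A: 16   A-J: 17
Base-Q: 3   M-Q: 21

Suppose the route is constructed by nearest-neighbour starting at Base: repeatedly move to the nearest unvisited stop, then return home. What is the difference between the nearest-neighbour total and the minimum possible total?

Base: Q=3, A=7, J=20, M=23 ⇒ Q
Q: A=10, M=21, J=23 ⇒ A
A: M=16, J=17 ⇒ M
M: J=33 ⇒ J
NN route Base → Q → A → M → J → Base costs 82.
Optimal: Base → Q → M → A → J → Base costs 77 (by enumerating all 12 distinct tours).
Excess = 82 − 77 = 5.

5 min longer than the optimal tour.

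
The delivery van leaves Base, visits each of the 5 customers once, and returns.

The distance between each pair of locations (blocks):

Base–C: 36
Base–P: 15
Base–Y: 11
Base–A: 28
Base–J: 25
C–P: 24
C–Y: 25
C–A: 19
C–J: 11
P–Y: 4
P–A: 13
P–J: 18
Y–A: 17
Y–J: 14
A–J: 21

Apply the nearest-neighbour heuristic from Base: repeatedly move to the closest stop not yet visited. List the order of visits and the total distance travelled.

Nearest-neighbour total = 83 blocks; route Base → Y → P → A → C → J → Base.

Base → [Y:11 / P:15 / J:25 / A:28 / C:36] → Y (11)
Y → [P:4 / J:14 / A:17 / C:25] → P (4)
P → [A:13 / J:18 / C:24] → A (13)
A → [C:19 / J:21] → C (19)
C → [J:11] → J (11)
Return J→Base: 25.
Total = 11 + 4 + 13 + 19 + 11 + 25 = 83.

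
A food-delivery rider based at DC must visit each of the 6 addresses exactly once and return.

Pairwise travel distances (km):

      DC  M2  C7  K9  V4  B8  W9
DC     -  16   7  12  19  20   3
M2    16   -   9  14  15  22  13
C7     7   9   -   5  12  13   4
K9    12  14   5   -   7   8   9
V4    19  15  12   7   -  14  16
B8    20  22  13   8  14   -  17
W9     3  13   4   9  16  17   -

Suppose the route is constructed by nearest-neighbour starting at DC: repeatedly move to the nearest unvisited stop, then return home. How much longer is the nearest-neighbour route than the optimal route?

DC: W9=3, C7=7, K9=12, M2=16, V4=19, B8=20 ⇒ W9
W9: C7=4, K9=9, M2=13, V4=16, B8=17 ⇒ C7
C7: K9=5, M2=9, V4=12, B8=13 ⇒ K9
K9: V4=7, B8=8, M2=14 ⇒ V4
V4: B8=14, M2=15 ⇒ B8
B8: M2=22 ⇒ M2
NN route DC → W9 → C7 → K9 → V4 → B8 → M2 → DC costs 71.
Optimal: DC → M2 → V4 → B8 → K9 → C7 → W9 → DC costs 65 (by enumerating all 360 distinct tours).
Excess = 71 − 65 = 6.

The nearest-neighbour route is 6 km longer than optimal.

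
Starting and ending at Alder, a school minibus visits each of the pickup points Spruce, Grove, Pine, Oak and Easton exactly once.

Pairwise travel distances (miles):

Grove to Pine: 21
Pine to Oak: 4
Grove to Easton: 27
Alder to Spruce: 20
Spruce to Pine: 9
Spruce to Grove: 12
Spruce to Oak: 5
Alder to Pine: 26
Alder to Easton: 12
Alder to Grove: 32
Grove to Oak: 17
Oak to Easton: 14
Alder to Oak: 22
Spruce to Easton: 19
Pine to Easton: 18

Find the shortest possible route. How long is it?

Shortest round trip = 83 miles.

There are 60 distinct closed tours to check (reversals are equivalent).
Alder → Spruce → Grove → Pine → Oak → Easton → Alder: 20+12+21+4+14+12 = 83
Alder → Spruce → Grove → Pine → Easton → Oak → Alder: 20+12+21+18+14+22 = 107
Alder → Spruce → Grove → Oak → Pine → Easton → Alder: 20+12+17+4+18+12 = 83
Alder → Spruce → Grove → Oak → Easton → Pine → Alder: 20+12+17+14+18+26 = 107
Alder → Spruce → Grove → Easton → Pine → Oak → Alder: 20+12+27+18+4+22 = 103
Alder → Spruce → Grove → Easton → Oak → Pine → Alder: 20+12+27+14+4+26 = 103
Alder → Spruce → Pine → Grove → Oak → Easton → Alder: 20+9+21+17+14+12 = 93
Alder → Spruce → Pine → Grove → Easton → Oak → Alder: 20+9+21+27+14+22 = 113
Alder → Spruce → Pine → Oak → Grove → Easton → Alder: 20+9+4+17+27+12 = 89
Alder → Spruce → Pine → Oak → Easton → Grove → Alder: 20+9+4+14+27+32 = 106
Alder → Spruce → Pine → Easton → Grove → Oak → Alder: 20+9+18+27+17+22 = 113
Alder → Spruce → Pine → Easton → Oak → Grove → Alder: 20+9+18+14+17+32 = 110
Alder → Spruce → Oak → Grove → Pine → Easton → Alder: 20+5+17+21+18+12 = 93
Alder → Spruce → Oak → Grove → Easton → Pine → Alder: 20+5+17+27+18+26 = 113
… (46 more)
The minimum is 83.
One optimal route: Alder → Spruce → Grove → Pine → Oak → Easton → Alder (or its reverse).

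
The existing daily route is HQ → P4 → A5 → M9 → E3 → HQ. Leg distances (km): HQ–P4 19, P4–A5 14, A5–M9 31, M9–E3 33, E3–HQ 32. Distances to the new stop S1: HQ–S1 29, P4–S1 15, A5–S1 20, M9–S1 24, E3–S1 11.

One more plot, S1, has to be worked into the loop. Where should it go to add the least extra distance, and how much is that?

+2 km — insert S1 between M9 and E3.

Insertion cost between consecutive stops i–j is d(i,S1) + d(S1,j) − d(i,j):
  between HQ and P4: 29 + 15 − 19 = 25
  between P4 and A5: 15 + 20 − 14 = 21
  between A5 and M9: 20 + 24 − 31 = 13
  between M9 and E3: 24 + 11 − 33 = 2
  between E3 and HQ: 11 + 29 − 32 = 8
Cheapest insertion is between M9 and E3, adding 2.
New total = 129 + 2 = 131.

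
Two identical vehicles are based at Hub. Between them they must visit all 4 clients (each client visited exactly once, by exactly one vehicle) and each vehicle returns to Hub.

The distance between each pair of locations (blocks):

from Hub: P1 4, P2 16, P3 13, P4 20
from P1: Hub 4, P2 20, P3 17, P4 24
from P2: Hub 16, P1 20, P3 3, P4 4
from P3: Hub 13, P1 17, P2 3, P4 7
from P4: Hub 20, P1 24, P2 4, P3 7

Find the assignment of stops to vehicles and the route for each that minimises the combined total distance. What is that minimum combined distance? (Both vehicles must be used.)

Minimum combined distance: 48 blocks.

Check every non-empty split of the stops between the two vehicles; for each half take its own optimal tour:
  {P1} + {P2, P3, P4}: 8 + 40 = 48
  {P2} + {P1, P3, P4}: 32 + 48 = 80
  {P1, P2} + {P3, P4}: 40 + 40 = 80
  {P3} + {P1, P2, P4}: 26 + 48 = 74
  {P1, P3} + {P2, P4}: 34 + 40 = 74
  {P2, P3} + {P1, P4}: 32 + 48 = 80
  … (7 splits in total)
Best: vehicle 1 Hub → P1 → Hub = 8; vehicle 2 Hub → P2 → P4 → P3 → Hub = 40; combined 48.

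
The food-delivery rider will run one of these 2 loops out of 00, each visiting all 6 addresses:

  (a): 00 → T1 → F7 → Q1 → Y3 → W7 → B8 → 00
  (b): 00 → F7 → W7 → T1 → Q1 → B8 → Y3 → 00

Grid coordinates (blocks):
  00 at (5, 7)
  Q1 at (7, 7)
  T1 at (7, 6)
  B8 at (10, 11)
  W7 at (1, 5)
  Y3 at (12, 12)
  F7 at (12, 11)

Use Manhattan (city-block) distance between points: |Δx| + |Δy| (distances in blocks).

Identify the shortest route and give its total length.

(a): 3 + 10 + 9 + 10 + 18 + 15 + 9 = 74
(b): 11 + 17 + 7 + 1 + 7 + 3 + 12 = 58

Shortest is (b), total 58 blocks.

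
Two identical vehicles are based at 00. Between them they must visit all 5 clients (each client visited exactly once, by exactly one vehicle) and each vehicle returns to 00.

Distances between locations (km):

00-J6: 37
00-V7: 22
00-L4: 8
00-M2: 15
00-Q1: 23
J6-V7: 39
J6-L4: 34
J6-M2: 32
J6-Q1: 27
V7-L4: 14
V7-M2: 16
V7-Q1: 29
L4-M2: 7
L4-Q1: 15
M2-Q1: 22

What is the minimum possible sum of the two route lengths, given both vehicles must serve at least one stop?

Try each way of splitting the stops between the two vehicles (each non-empty) and, for each split, find the best tour for each vehicle:
  {J6} + {V7, L4, M2, Q1}: 74 + 83 = 157
  {V7} + {J6, L4, M2, Q1}: 44 + 97 = 141
  {J6, V7} + {L4, M2, Q1}: 98 + 60 = 158
  {L4} + {J6, V7, M2, Q1}: 16 + 120 = 136
  {J6, L4} + {V7, M2, Q1}: 79 + 83 = 162
  {V7, L4} + {J6, M2, Q1}: 44 + 97 = 141
  … (15 splits in total)
Best: vehicle 1 00 → L4 → 00 = 16; vehicle 2 00 → V7 → M2 → J6 → Q1 → 00 = 120; combined 136.

136 km — the smallest possible combined total.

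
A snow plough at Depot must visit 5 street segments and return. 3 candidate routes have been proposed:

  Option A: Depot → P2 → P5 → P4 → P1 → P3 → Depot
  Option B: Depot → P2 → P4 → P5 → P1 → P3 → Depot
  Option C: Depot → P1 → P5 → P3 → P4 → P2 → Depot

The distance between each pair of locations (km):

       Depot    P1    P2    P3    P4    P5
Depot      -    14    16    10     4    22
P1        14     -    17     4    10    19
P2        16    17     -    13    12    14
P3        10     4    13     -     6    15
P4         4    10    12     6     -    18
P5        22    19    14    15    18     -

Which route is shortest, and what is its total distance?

72 km — Option A is the shortest.

Option A: 16 + 14 + 18 + 10 + 4 + 10 = 72
Option B: 16 + 12 + 18 + 19 + 4 + 10 = 79
Option C: 14 + 19 + 15 + 6 + 12 + 16 = 82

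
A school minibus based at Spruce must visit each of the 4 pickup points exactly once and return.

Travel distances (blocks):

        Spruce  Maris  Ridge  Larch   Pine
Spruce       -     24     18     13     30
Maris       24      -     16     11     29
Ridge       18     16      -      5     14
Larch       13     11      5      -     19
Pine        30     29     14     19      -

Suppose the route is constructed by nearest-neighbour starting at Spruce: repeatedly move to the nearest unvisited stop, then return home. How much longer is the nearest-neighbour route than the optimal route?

Excess over optimum: 1 blocks.

Spruce: Larch=13, Ridge=18, Maris=24, Pine=30 ⇒ Larch
Larch: Ridge=5, Maris=11, Pine=19 ⇒ Ridge
Ridge: Pine=14, Maris=16 ⇒ Pine
Pine: Maris=29 ⇒ Maris
NN route Spruce → Larch → Ridge → Pine → Maris → Spruce costs 85.
Optimal: Spruce → Maris → Larch → Ridge → Pine → Spruce costs 84 (by enumerating all 12 distinct tours).
Excess = 85 − 84 = 1.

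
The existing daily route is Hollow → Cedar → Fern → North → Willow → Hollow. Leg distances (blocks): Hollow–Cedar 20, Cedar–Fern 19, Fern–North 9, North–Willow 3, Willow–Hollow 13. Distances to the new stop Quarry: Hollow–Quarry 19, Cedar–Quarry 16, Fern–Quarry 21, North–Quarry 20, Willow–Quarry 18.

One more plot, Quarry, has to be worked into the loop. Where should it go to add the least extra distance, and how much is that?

+15 blocks — insert Quarry between Hollow and Cedar.

Insertion cost between consecutive stops i–j is d(i,Quarry) + d(Quarry,j) − d(i,j):
  between Hollow and Cedar: 19 + 16 − 20 = 15
  between Cedar and Fern: 16 + 21 − 19 = 18
  between Fern and North: 21 + 20 − 9 = 32
  between North and Willow: 20 + 18 − 3 = 35
  between Willow and Hollow: 18 + 19 − 13 = 24
Cheapest insertion is between Hollow and Cedar, adding 15.
New total = 64 + 15 = 79.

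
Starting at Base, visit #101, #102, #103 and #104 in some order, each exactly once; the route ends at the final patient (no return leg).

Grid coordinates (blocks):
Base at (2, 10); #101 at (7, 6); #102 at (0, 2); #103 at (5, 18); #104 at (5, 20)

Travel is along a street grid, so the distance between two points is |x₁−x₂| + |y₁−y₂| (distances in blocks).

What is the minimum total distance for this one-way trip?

There are 4! = 24 possible orderings.
Base→#101→#102→#103→#104: 9+11+21+2 = 43
Base→#101→#102→#104→#103: 9+11+23+2 = 45
Base→#101→#103→#102→#104: 9+14+21+23 = 67
Base→#101→#103→#104→#102: 9+14+2+23 = 48
Base→#101→#104→#102→#103: 9+16+23+21 = 69
Base→#101→#104→#103→#102: 9+16+2+21 = 48
Base→#102→#101→#103→#104: 10+11+14+2 = 37
Base→#102→#101→#104→#103: 10+11+16+2 = 39
Base→#102→#103→#101→#104: 10+21+14+16 = 61
Base→#102→#103→#104→#101: 10+21+2+16 = 49
Base→#102→#104→#101→#103: 10+23+16+14 = 63
Base→#102→#104→#103→#101: 10+23+2+14 = 49
Base→#103→#101→#102→#104: 11+14+11+23 = 59
Base→#103→#101→#104→#102: 11+14+16+23 = 64
… (10 more)
The minimum is 37.
One shortest path: Base → #102 → #101 → #103 → #104.

Shortest open route: 37 blocks.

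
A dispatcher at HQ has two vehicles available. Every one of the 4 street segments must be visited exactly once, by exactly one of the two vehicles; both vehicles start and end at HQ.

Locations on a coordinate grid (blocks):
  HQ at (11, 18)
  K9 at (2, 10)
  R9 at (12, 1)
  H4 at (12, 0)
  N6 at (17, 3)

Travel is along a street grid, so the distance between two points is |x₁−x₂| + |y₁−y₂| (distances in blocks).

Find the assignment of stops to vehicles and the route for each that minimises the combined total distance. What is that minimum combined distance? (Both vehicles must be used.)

Check every non-empty split of the stops between the two vehicles; for each half take its own optimal tour:
  {K9} + {R9, H4, N6}: 34 + 48 = 82
  {R9} + {K9, H4, N6}: 36 + 66 = 102
  {K9, R9} + {H4, N6}: 54 + 48 = 102
  {H4} + {K9, R9, N6}: 38 + 64 = 102
  {K9, H4} + {R9, N6}: 56 + 46 = 102
  {R9, H4} + {K9, N6}: 38 + 60 = 98
  … (7 splits in total)
Best: vehicle 1 HQ → K9 → HQ = 34; vehicle 2 HQ → R9 → H4 → N6 → HQ = 48; combined 82.

82 blocks — the smallest possible combined total.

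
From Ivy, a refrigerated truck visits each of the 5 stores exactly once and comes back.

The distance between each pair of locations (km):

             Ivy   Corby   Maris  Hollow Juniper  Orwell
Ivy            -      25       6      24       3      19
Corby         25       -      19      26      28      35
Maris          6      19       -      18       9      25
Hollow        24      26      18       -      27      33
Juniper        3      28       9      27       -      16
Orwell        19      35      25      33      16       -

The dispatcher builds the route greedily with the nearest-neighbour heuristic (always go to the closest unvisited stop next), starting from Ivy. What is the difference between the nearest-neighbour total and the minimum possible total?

The nearest-neighbour route is 7 km longer than optimal.

Ivy: Juniper=3, Maris=6, Orwell=19, Hollow=24, Corby=25 ⇒ Juniper
Juniper: Maris=9, Orwell=16, Hollow=27, Corby=28 ⇒ Maris
Maris: Hollow=18, Corby=19, Orwell=25 ⇒ Hollow
Hollow: Corby=26, Orwell=33 ⇒ Corby
Corby: Orwell=35 ⇒ Orwell
NN route Ivy → Juniper → Maris → Hollow → Corby → Orwell → Ivy costs 110.
Optimal: Ivy → Maris → Corby → Hollow → Orwell → Juniper → Ivy costs 103 (by enumerating all 60 distinct tours).
Excess = 110 − 103 = 7.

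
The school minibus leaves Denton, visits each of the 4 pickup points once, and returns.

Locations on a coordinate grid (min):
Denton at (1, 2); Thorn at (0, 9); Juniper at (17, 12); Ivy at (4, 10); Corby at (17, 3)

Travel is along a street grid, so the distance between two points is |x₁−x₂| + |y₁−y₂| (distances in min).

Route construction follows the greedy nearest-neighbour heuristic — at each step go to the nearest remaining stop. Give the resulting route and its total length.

Denton → [Thorn:8 / Ivy:11 / Corby:17 / Juniper:26] → Thorn (8)
Thorn → [Ivy:5 / Juniper:20 / Corby:23] → Ivy (5)
Ivy → [Juniper:15 / Corby:20] → Juniper (15)
Juniper → [Corby:9] → Corby (9)
Return Corby→Denton: 17.
Total = 8 + 5 + 15 + 9 + 17 = 54.

Nearest-neighbour total = 54 min; route Denton → Thorn → Ivy → Juniper → Corby → Denton.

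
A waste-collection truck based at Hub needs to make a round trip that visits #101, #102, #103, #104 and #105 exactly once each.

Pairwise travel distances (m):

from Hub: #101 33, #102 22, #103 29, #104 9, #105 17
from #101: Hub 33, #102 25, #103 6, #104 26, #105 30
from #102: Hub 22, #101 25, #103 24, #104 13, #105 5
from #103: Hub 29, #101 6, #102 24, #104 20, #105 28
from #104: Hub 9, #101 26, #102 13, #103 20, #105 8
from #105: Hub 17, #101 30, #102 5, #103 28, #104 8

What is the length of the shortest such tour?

Minimum total distance: 82 m.

Hub-#101-#102-#103-#104-#105-Hub: 33+25+24+20+8+17 = 127
Hub-#101-#102-#103-#105-#104-Hub: 33+25+24+28+8+9 = 127
Hub-#101-#102-#104-#103-#105-Hub: 33+25+13+20+28+17 = 136
Hub-#101-#102-#104-#105-#103-Hub: 33+25+13+8+28+29 = 136
Hub-#101-#102-#105-#103-#104-Hub: 33+25+5+28+20+9 = 120
Hub-#101-#102-#105-#104-#103-Hub: 33+25+5+8+20+29 = 120
Hub-#101-#103-#102-#104-#105-Hub: 33+6+24+13+8+17 = 101
Hub-#101-#103-#102-#105-#104-Hub: 33+6+24+5+8+9 = 85
Hub-#101-#103-#104-#102-#105-Hub: 33+6+20+13+5+17 = 94
Hub-#101-#103-#104-#105-#102-Hub: 33+6+20+8+5+22 = 94
Hub-#101-#103-#105-#102-#104-Hub: 33+6+28+5+13+9 = 94
Hub-#101-#103-#105-#104-#102-Hub: 33+6+28+8+13+22 = 110
Hub-#101-#104-#102-#103-#105-Hub: 33+26+13+24+28+17 = 141
Hub-#101-#104-#102-#105-#103-Hub: 33+26+13+5+28+29 = 134
… (46 more)
Hub-#103-#101-#102-#105-#104-Hub: 29+6+25+5+8+9 = 82  ← best
The minimum is 82.
One optimal route: Hub → #103 → #101 → #102 → #105 → #104 → Hub (or its reverse).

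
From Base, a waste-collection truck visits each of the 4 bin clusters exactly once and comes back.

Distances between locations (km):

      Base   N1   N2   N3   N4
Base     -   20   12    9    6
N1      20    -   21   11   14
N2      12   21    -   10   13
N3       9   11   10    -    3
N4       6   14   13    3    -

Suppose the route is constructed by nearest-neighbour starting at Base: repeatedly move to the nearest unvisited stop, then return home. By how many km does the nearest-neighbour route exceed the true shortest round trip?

Excess over optimum: 7 km.

From Base: N4=6, N3=9, N2=12, N1=20 → choose N4 (6).
From N4: N3=3, N2=13, N1=14 → choose N3 (3).
From N3: N2=10, N1=11 → choose N2 (10).
From N2: N1=21 → choose N1 (21).
NN route Base → N4 → N3 → N2 → N1 → Base costs 60.
Optimal: Base → N2 → N1 → N3 → N4 → Base costs 53 (by enumerating all 12 distinct tours).
Excess = 60 − 53 = 7.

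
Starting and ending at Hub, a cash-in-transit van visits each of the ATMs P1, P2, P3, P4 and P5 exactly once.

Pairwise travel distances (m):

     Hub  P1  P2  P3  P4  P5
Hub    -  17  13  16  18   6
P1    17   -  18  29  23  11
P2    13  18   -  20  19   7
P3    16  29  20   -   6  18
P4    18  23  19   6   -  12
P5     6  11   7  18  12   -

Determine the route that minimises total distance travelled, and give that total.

Hub→P1→P2→P3→P4→P5→Hub: 17+18+20+6+12+6 = 79
Hub→P1→P2→P3→P5→P4→Hub: 17+18+20+18+12+18 = 103
Hub→P1→P2→P4→P3→P5→Hub: 17+18+19+6+18+6 = 84
Hub→P1→P2→P4→P5→P3→Hub: 17+18+19+12+18+16 = 100
Hub→P1→P2→P5→P3→P4→Hub: 17+18+7+18+6+18 = 84
Hub→P1→P2→P5→P4→P3→Hub: 17+18+7+12+6+16 = 76
Hub→P1→P3→P2→P4→P5→Hub: 17+29+20+19+12+6 = 103
Hub→P1→P3→P2→P5→P4→Hub: 17+29+20+7+12+18 = 103
Hub→P1→P3→P4→P2→P5→Hub: 17+29+6+19+7+6 = 84
Hub→P1→P3→P4→P5→P2→Hub: 17+29+6+12+7+13 = 84
Hub→P1→P3→P5→P2→P4→Hub: 17+29+18+7+19+18 = 108
Hub→P1→P3→P5→P4→P2→Hub: 17+29+18+12+19+13 = 108
Hub→P1→P4→P2→P3→P5→Hub: 17+23+19+20+18+6 = 103
Hub→P1→P4→P2→P5→P3→Hub: 17+23+19+7+18+16 = 100
… (46 more)
The minimum is 76.
One optimal route: Hub → P1 → P2 → P5 → P4 → P3 → Hub (or its reverse).

Shortest round trip = 76 m.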